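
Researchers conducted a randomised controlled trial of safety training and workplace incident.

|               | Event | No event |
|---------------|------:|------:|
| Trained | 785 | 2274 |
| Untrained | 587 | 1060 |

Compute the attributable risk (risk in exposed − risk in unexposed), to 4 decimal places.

-0.0998

Cells: a = 785, b = 2274, c = 587, d = 1060.
Risk in exposed = 785/3059 = 0.256620; risk in unexposed = 587/1647 = 0.356406.
Risk difference = 0.256620 − 0.356406 = -0.099786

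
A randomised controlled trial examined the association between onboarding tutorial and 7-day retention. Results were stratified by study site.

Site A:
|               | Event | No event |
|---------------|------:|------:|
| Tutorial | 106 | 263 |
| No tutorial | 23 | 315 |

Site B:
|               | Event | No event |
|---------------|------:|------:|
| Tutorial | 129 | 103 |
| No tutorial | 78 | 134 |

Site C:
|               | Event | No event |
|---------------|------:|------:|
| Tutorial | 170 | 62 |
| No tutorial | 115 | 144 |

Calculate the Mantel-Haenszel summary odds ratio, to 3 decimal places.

3.304

OR_MH = Σ(aᵢdᵢ/nᵢ) / Σ(bᵢcᵢ/nᵢ), where nᵢ is the stratum total.
Stratum 1 (Site A): n = 707; a·d/n = 106·315/707 = 47.2277; b·c/n = 263·23/707 = 8.5559
Stratum 2 (Site B): n = 444; a·d/n = 129·134/444 = 38.9324; b·c/n = 103·78/444 = 18.0946
Stratum 3 (Site C): n = 491; a·d/n = 170·144/491 = 49.8574; b·c/n = 62·115/491 = 14.5214
OR_MH = (47.2277 + 38.9324 + 49.8574) / (8.5559 + 18.0946 + 14.5214) = 136.0176 / 41.1718 = 3.30366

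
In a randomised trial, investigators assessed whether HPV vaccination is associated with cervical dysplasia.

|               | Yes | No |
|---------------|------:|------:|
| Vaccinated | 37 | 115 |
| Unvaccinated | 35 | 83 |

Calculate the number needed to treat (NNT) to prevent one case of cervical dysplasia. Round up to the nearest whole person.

19

Risk in treated group = 37/152 = 0.24342; risk in control = 35/118 = 0.29661.
Absolute risk reduction = 0.29661 − 0.24342 = 0.05319
NNT = 1 / ARR = 1 / 0.05319 = 18.801 → round up → 19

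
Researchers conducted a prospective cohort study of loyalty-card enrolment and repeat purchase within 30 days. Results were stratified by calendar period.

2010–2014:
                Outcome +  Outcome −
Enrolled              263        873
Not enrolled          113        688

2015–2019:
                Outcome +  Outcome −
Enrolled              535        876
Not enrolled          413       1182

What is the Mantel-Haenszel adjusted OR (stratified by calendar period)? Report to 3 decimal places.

1.774

OR_MH = Σ(aᵢdᵢ/nᵢ) / Σ(bᵢcᵢ/nᵢ), where nᵢ is the stratum total.
Stratum 1 (2010–2014): n = 1937; a·d/n = 263·688/1937 = 93.4146; b·c/n = 873·113/1937 = 50.9288
Stratum 2 (2015–2019): n = 3006; a·d/n = 535·1182/3006 = 210.3693; b·c/n = 876·413/3006 = 120.3553
OR_MH = (93.4146 + 210.3693) / (50.9288 + 120.3553) = 303.7838 / 171.2840 = 1.77357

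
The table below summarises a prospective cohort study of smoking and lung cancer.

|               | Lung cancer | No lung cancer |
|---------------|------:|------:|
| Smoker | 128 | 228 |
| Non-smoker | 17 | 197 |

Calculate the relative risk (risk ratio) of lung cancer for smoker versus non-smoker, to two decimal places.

4.53

Cells: a = 128, b = 228, c = 17, d = 197.
Risk in exposed = 128/356 = 0.35955; risk in unexposed = 17/214 = 0.07944.
RR = 0.35955 / 0.07944 = 4.52611
The risk among the exposed is 4.53 times that among the unexposed.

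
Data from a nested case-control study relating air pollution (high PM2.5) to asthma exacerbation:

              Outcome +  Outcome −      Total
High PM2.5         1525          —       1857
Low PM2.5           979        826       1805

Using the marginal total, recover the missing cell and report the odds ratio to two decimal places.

3.88

The missing cell is in the exposed row: 1857 − 1525 = 332.
So a = 1525, b = 332, c = 979, d = 826.
OR = (a·d)/(b·c) = (1525 × 826) / (332 × 979) = 1259650 / 325028 = 3.87551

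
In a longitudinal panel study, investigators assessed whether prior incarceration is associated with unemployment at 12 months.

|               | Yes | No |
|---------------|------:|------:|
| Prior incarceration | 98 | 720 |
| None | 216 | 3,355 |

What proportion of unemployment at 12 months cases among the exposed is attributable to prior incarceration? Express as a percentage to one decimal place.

49.5

Cells: a = 98, b = 720, c = 216, d = 3355.
Risk in exposed = 98/818 = 0.11980; risk in unexposed = 216/3571 = 0.06049.
RR = 0.11980/0.06049 = 1.98066
AR% = (RR − 1)/RR × 100 = (1.98066 − 1)/1.98066 × 100 = 49.5117%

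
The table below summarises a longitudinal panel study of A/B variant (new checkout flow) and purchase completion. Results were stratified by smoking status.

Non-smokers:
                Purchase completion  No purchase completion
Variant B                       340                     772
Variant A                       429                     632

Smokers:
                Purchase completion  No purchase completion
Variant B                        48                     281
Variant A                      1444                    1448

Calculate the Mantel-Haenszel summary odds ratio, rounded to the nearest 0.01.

OR_MH = Σ(aᵢdᵢ/nᵢ) / Σ(bᵢcᵢ/nᵢ), where nᵢ is the stratum total.
Stratum 1 (Non-smokers): n = 2173; a·d/n = 340·632/2173 = 98.8863; b·c/n = 772·429/2173 = 152.4105
Stratum 2 (Smokers): n = 3221; a·d/n = 48·1448/3221 = 21.5784; b·c/n = 281·1444/3221 = 125.9745
OR_MH = (98.8863 + 21.5784) / (152.4105 + 125.9745) = 120.4647 / 278.3850 = 0.43273

0.43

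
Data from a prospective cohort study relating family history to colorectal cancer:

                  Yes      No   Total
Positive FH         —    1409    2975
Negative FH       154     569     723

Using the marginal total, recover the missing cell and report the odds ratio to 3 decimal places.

4.107

The missing cell is in the exposed row: 2975 − 1409 = 1566.
So a = 1566, b = 1409, c = 154, d = 569.
OR = (a·d)/(b·c) = (1566 × 569) / (1409 × 154) = 891054 / 216986 = 4.10650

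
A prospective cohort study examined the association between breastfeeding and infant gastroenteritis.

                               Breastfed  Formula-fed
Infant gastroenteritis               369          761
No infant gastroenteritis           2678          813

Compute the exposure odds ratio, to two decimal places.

Reading the table with exposure as columns: a = 369 (Breastfed, case), b = 2678 (Breastfed, non-case), c = 761 (Formula-fed, case), d = 813.
OR = (a·d)/(b·c) = (369 × 813) / (2678 × 761) = 299997 / 2037958 = 0.14720
Exposure is associated with lower odds of infant gastroenteritis (OR = 0.15 < 1).

0.15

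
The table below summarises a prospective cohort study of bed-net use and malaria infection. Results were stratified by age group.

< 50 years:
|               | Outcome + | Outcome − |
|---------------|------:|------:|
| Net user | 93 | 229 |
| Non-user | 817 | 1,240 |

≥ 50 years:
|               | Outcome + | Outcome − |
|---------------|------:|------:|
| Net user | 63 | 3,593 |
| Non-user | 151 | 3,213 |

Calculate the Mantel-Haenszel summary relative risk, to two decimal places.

RR_MH = Σ(aᵢ·n₀ᵢ/nᵢ) / Σ(cᵢ·n₁ᵢ/nᵢ), with n₁ᵢ = aᵢ+bᵢ (exposed), n₀ᵢ = cᵢ+dᵢ (unexposed), nᵢ = n₁ᵢ+n₀ᵢ.
Stratum 1 (< 50 years): n₁ = 322, n₀ = 2057, n = 2379; a·n₀/n = 93·2057/2379 = 80.4124; c·n₁/n = 817·322/2379 = 110.5818
Stratum 2 (≥ 50 years): n₁ = 3656, n₀ = 3364, n = 7020; a·n₀/n = 63·3364/7020 = 30.1897; c·n₁/n = 151·3656/7020 = 78.6405
RR_MH = (80.4124 + 30.1897) / (110.5818 + 78.6405) = 110.6021 / 189.2222 = 0.58451

0.58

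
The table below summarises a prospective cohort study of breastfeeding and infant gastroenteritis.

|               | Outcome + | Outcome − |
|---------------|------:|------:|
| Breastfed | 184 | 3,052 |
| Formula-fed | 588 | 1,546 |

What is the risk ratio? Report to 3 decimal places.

Cells: a = 184, b = 3052, c = 588, d = 1546.
Risk in exposed = 184/3236 = 0.05686; risk in unexposed = 588/2134 = 0.27554.
RR = 0.05686 / 0.27554 = 0.20636
The risk is 79% lower among the exposed than among the unexposed.

0.206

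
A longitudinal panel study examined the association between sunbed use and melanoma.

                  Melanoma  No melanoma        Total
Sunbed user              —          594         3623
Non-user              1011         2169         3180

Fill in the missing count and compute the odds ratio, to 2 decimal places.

10.94

The missing cell is in the exposed row: 3623 − 594 = 3029.
So a = 3029, b = 594, c = 1011, d = 2169.
OR = (a·d)/(b·c) = (3029 × 2169) / (594 × 1011) = 6569901 / 600534 = 10.94010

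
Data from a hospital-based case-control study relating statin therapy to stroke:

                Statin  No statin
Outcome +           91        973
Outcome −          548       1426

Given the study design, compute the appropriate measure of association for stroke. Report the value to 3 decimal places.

Reading the table with exposure as columns: a = 91 (Statin, case), b = 548 (Statin, non-case), c = 973 (No statin, case), d = 1426.
This is a hospital-based case-control study: participants were sampled on outcome status, so risks in the source population cannot be estimated directly — relative risk is not valid here. The odds ratio is the appropriate measure.
OR = (a·d)/(b·c) = (91 × 1426) / (548 × 973) = 129766 / 533204 = 0.24337

0.243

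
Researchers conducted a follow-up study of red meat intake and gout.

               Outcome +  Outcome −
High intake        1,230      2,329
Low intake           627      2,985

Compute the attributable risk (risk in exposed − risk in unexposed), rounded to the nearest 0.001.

Cells: a = 1230, b = 2329, c = 627, d = 2985.
Risk in exposed = 1230/3559 = 0.345603; risk in unexposed = 627/3612 = 0.173588.
Risk difference = 0.345603 − 0.173588 = 0.172015

0.172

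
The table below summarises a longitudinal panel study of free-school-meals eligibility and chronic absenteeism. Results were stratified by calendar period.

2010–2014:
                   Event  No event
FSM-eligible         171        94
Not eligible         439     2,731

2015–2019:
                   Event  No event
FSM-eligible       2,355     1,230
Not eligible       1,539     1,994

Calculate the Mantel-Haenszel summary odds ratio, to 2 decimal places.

2.86

OR_MH = Σ(aᵢdᵢ/nᵢ) / Σ(bᵢcᵢ/nᵢ), where nᵢ is the stratum total.
Stratum 1 (2010–2014): n = 3435; a·d/n = 171·2731/3435 = 135.9537; b·c/n = 94·439/3435 = 12.0134
Stratum 2 (2015–2019): n = 7118; a·d/n = 2355·1994/7118 = 659.7176; b·c/n = 1230·1539/7118 = 265.9413
OR_MH = (135.9537 + 659.7176) / (12.0134 + 265.9413) = 795.6713 / 277.9547 = 2.86259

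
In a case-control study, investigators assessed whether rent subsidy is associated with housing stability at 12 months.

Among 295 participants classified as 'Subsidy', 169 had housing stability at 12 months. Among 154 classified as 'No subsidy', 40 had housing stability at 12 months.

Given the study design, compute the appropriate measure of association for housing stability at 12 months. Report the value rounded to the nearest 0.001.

3.823

From the description: a = 169, b = 126, c = 40, d = 114.
This is a case-control study: participants were sampled on outcome status, so risks in the source population cannot be estimated directly — relative risk is not valid here. The odds ratio is the appropriate measure.
OR = (a·d)/(b·c) = (169 × 114) / (126 × 40) = 19266 / 5040 = 3.82262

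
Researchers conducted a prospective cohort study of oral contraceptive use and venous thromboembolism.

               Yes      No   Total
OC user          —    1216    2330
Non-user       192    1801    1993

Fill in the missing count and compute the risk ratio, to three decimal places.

The missing cell is in the exposed row: 2330 − 1216 = 1114.
So a = 1114, b = 1216, c = 192, d = 1801.
RR = [a/(a+b)] / [c/(c+d)] = (1114/2330) / (192/1993) = 0.47811/0.09634 = 4.96290

4.963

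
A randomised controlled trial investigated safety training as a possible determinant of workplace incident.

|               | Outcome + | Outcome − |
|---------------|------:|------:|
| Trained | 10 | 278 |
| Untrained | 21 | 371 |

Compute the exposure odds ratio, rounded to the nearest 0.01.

Cells: a = 10, b = 278, c = 21, d = 371.
OR = (a·d)/(b·c) = (10 × 371) / (278 × 21) = 3710 / 5838 = 0.63549
Exposure is associated with lower odds of workplace incident (OR = 0.64 < 1).

0.64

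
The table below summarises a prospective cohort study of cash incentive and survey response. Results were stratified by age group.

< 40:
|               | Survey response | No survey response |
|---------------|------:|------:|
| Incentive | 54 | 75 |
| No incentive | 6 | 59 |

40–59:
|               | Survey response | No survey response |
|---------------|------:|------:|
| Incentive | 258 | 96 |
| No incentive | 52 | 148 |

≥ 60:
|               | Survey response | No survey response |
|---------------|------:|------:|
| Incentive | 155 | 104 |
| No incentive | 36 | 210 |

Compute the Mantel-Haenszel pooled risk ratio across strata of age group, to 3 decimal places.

RR_MH = Σ(aᵢ·n₀ᵢ/nᵢ) / Σ(cᵢ·n₁ᵢ/nᵢ), with n₁ᵢ = aᵢ+bᵢ (exposed), n₀ᵢ = cᵢ+dᵢ (unexposed), nᵢ = n₁ᵢ+n₀ᵢ.
Stratum 1 (< 40): n₁ = 129, n₀ = 65, n = 194; a·n₀/n = 54·65/194 = 18.0928; c·n₁/n = 6·129/194 = 3.9897
Stratum 2 (40–59): n₁ = 354, n₀ = 200, n = 554; a·n₀/n = 258·200/554 = 93.1408; c·n₁/n = 52·354/554 = 33.2274
Stratum 3 (≥ 60): n₁ = 259, n₀ = 246, n = 505; a·n₀/n = 155·246/505 = 75.5050; c·n₁/n = 36·259/505 = 18.4634
RR_MH = (18.0928 + 93.1408 + 75.5050) / (3.9897 + 33.2274 + 18.4634) = 186.7385 / 55.6805 = 3.35375

3.354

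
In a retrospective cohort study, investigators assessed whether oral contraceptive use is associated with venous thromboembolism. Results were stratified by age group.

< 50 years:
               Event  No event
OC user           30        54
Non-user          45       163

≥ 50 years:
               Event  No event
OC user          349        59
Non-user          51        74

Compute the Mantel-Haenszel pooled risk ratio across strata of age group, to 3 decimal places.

RR_MH = Σ(aᵢ·n₀ᵢ/nᵢ) / Σ(cᵢ·n₁ᵢ/nᵢ), with n₁ᵢ = aᵢ+bᵢ (exposed), n₀ᵢ = cᵢ+dᵢ (unexposed), nᵢ = n₁ᵢ+n₀ᵢ.
Stratum 1 (< 50 years): n₁ = 84, n₀ = 208, n = 292; a·n₀/n = 30·208/292 = 21.3699; c·n₁/n = 45·84/292 = 12.9452
Stratum 2 (≥ 50 years): n₁ = 408, n₀ = 125, n = 533; a·n₀/n = 349·125/533 = 81.8480; c·n₁/n = 51·408/533 = 39.0394
RR_MH = (21.3699 + 81.8480) / (12.9452 + 39.0394) = 103.2179 / 51.9846 = 1.98555

1.986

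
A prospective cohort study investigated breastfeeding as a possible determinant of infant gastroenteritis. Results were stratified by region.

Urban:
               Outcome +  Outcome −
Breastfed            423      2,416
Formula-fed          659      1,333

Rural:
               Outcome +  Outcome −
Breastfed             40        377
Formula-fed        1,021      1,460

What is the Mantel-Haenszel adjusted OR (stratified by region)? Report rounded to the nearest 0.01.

0.30

OR_MH = Σ(aᵢdᵢ/nᵢ) / Σ(bᵢcᵢ/nᵢ), where nᵢ is the stratum total.
Stratum 1 (Urban): n = 4831; a·d/n = 423·1333/4831 = 116.7168; b·c/n = 2416·659/4831 = 329.5682
Stratum 2 (Rural): n = 2898; a·d/n = 40·1460/2898 = 20.1518; b·c/n = 377·1021/2898 = 132.8216
OR_MH = (116.7168 + 20.1518) / (329.5682 + 132.8216) = 136.8687 / 462.3898 = 0.29600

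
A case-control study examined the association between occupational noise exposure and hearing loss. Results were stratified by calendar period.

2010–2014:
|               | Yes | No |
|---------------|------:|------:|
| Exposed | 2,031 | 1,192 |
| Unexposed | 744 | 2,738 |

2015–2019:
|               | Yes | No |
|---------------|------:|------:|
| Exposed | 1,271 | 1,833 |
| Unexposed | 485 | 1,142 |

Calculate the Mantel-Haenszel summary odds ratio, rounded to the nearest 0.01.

OR_MH = Σ(aᵢdᵢ/nᵢ) / Σ(bᵢcᵢ/nᵢ), where nᵢ is the stratum total.
Stratum 1 (2010–2014): n = 6705; a·d/n = 2031·2738/6705 = 829.3629; b·c/n = 1192·744/6705 = 132.2667
Stratum 2 (2015–2019): n = 4731; a·d/n = 1271·1142/4731 = 306.8024; b·c/n = 1833·485/4731 = 187.9106
OR_MH = (829.3629 + 306.8024) / (132.2667 + 187.9106) = 1136.1652 / 320.1773 = 3.54855

3.55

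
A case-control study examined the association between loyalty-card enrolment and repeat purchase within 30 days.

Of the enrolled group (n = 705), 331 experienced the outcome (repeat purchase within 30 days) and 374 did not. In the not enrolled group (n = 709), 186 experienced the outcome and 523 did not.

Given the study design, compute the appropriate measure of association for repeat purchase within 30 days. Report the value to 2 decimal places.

From the description: a = 331, b = 374, c = 186, d = 523.
This is a case-control study: participants were sampled on outcome status, so risks in the source population cannot be estimated directly — relative risk is not valid here. The odds ratio is the appropriate measure.
OR = (a·d)/(b·c) = (331 × 523) / (374 × 186) = 173113 / 69564 = 2.48854

2.49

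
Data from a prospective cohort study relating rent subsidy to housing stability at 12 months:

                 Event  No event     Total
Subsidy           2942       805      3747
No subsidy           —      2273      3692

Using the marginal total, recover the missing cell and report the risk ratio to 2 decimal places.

2.04

The missing cell is in the unexposed row: 3692 − 2273 = 1419.
So a = 2942, b = 805, c = 1419, d = 2273.
RR = [a/(a+b)] / [c/(c+d)] = (2942/3747) / (1419/3692) = 0.78516/0.38434 = 2.04286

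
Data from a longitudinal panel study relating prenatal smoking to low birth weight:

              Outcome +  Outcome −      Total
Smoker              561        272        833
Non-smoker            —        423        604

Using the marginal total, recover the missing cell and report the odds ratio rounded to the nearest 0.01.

The missing cell is in the unexposed row: 604 − 423 = 181.
So a = 561, b = 272, c = 181, d = 423.
OR = (a·d)/(b·c) = (561 × 423) / (272 × 181) = 237303 / 49232 = 4.82010

4.82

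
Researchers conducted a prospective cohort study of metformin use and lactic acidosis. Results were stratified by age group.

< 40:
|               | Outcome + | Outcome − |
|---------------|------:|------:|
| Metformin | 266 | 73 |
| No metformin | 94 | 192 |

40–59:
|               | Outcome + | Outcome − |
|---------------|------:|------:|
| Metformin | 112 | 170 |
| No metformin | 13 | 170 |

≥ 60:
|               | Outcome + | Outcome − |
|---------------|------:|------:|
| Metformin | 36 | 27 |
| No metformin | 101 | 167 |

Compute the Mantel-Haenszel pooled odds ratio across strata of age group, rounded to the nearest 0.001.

OR_MH = Σ(aᵢdᵢ/nᵢ) / Σ(bᵢcᵢ/nᵢ), where nᵢ is the stratum total.
Stratum 1 (< 40): n = 625; a·d/n = 266·192/625 = 81.7152; b·c/n = 73·94/625 = 10.9792
Stratum 2 (40–59): n = 465; a·d/n = 112·170/465 = 40.9462; b·c/n = 170·13/465 = 4.7527
Stratum 3 (≥ 60): n = 331; a·d/n = 36·167/331 = 18.1631; b·c/n = 27·101/331 = 8.2387
OR_MH = (81.7152 + 40.9462 + 18.1631) / (10.9792 + 4.7527 + 8.2387) = 140.8246 / 23.9706 = 5.87490

5.875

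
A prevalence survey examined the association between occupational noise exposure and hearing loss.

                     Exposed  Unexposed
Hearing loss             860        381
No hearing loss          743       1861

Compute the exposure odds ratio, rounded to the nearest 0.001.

5.654

Reading the table with exposure as columns: a = 860 (Exposed, case), b = 743 (Exposed, non-case), c = 381 (Unexposed, case), d = 1861.
OR = (a·d)/(b·c) = (860 × 1861) / (743 × 381) = 1600460 / 283083 = 5.65368
The odds of hearing loss are about 5.65 times as high in the exposed group.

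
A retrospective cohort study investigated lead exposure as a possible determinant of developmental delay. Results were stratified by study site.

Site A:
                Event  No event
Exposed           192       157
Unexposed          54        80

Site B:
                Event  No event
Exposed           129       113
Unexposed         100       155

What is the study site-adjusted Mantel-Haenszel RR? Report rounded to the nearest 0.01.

1.36

RR_MH = Σ(aᵢ·n₀ᵢ/nᵢ) / Σ(cᵢ·n₁ᵢ/nᵢ), with n₁ᵢ = aᵢ+bᵢ (exposed), n₀ᵢ = cᵢ+dᵢ (unexposed), nᵢ = n₁ᵢ+n₀ᵢ.
Stratum 1 (Site A): n₁ = 349, n₀ = 134, n = 483; a·n₀/n = 192·134/483 = 53.2671; c·n₁/n = 54·349/483 = 39.0186
Stratum 2 (Site B): n₁ = 242, n₀ = 255, n = 497; a·n₀/n = 129·255/497 = 66.1871; c·n₁/n = 100·242/497 = 48.6922
RR_MH = (53.2671 + 66.1871) / (39.0186 + 48.6922) = 119.4542 / 87.7108 = 1.36191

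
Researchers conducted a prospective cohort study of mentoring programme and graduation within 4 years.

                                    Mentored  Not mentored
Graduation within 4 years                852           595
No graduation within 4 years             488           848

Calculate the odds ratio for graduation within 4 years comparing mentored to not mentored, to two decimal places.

Reading the table with exposure as columns: a = 852 (Mentored, case), b = 488 (Mentored, non-case), c = 595 (Not mentored, case), d = 848.
OR = (a·d)/(b·c) = (852 × 848) / (488 × 595) = 722496 / 290360 = 2.48828
The odds of graduation within 4 years are about 2.49 times as high in the mentored group.

2.49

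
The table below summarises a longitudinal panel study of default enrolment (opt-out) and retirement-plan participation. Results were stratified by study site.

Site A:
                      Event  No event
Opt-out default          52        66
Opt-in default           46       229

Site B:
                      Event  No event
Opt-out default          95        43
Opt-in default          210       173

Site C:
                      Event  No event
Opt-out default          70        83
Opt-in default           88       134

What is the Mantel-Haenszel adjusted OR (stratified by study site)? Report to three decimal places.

1.950

OR_MH = Σ(aᵢdᵢ/nᵢ) / Σ(bᵢcᵢ/nᵢ), where nᵢ is the stratum total.
Stratum 1 (Site A): n = 393; a·d/n = 52·229/393 = 30.3003; b·c/n = 66·46/393 = 7.7252
Stratum 2 (Site B): n = 521; a·d/n = 95·173/521 = 31.5451; b·c/n = 43·210/521 = 17.3321
Stratum 3 (Site C): n = 375; a·d/n = 70·134/375 = 25.0133; b·c/n = 83·88/375 = 19.4773
OR_MH = (30.3003 + 31.5451 + 25.0133) / (7.7252 + 17.3321 + 19.4773) = 86.8587 / 44.5346 = 1.95037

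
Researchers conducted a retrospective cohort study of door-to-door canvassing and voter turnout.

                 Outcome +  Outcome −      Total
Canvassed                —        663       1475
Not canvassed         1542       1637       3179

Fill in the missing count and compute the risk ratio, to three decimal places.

The missing cell is in the exposed row: 1475 − 663 = 812.
So a = 812, b = 663, c = 1542, d = 1637.
RR = [a/(a+b)] / [c/(c+d)] = (812/1475) / (1542/3179) = 0.55051/0.48506 = 1.13493

1.135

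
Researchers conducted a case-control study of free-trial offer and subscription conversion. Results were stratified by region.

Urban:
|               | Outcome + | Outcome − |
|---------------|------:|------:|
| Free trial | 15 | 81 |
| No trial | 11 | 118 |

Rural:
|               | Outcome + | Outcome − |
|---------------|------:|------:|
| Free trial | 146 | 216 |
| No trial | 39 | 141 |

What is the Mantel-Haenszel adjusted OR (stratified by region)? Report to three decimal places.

OR_MH = Σ(aᵢdᵢ/nᵢ) / Σ(bᵢcᵢ/nᵢ), where nᵢ is the stratum total.
Stratum 1 (Urban): n = 225; a·d/n = 15·118/225 = 7.8667; b·c/n = 81·11/225 = 3.9600
Stratum 2 (Rural): n = 542; a·d/n = 146·141/542 = 37.9815; b·c/n = 216·39/542 = 15.5424
OR_MH = (7.8667 + 37.9815) / (3.9600 + 15.5424) = 45.8482 / 19.5024 = 2.35090

2.351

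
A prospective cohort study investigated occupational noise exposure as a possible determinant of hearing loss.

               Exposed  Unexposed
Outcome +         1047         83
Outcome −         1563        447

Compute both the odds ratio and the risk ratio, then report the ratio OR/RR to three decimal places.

1.408

Reading the table with exposure as columns: a = 1047 (Exposed, case), b = 1563 (Exposed, non-case), c = 83 (Unexposed, case), d = 447.
OR = (1047·447)/(1563·83) = 468009/129729 = 3.60759
Risk in exposed = 1047/2610 = 0.40115; risk in unexposed = 83/530 = 0.15660; RR = 2.56156
OR/RR = 3.60759 / 2.56156 = 1.40836
The outcome is not rare, so the OR lies further from 1 than the RR.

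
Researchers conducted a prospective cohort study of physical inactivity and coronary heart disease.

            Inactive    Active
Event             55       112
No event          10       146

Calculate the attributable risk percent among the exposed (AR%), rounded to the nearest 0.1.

48.7

Reading the table with exposure as columns: a = 55 (Inactive, case), b = 10 (Inactive, non-case), c = 112 (Active, case), d = 146.
Risk in exposed = 55/65 = 0.84615; risk in unexposed = 112/258 = 0.43411.
RR = 0.84615/0.43411 = 1.94918
AR% = (RR − 1)/RR × 100 = (1.94918 − 1)/1.94918 × 100 = 48.6963%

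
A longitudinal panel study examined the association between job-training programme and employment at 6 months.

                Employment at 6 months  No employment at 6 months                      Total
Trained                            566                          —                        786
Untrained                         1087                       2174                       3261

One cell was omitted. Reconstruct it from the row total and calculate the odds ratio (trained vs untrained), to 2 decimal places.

The missing cell is in the exposed row: 786 − 566 = 220.
So a = 566, b = 220, c = 1087, d = 2174.
OR = (a·d)/(b·c) = (566 × 2174) / (220 × 1087) = 1230484 / 239140 = 5.14545

5.15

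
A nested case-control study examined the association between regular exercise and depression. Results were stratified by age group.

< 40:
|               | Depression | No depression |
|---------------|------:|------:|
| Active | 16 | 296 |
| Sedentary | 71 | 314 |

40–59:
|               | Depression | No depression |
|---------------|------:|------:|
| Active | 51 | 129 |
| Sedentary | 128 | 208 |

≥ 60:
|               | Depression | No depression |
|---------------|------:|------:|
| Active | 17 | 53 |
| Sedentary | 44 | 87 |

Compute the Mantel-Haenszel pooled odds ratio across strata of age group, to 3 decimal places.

0.476

OR_MH = Σ(aᵢdᵢ/nᵢ) / Σ(bᵢcᵢ/nᵢ), where nᵢ is the stratum total.
Stratum 1 (< 40): n = 697; a·d/n = 16·314/697 = 7.2080; b·c/n = 296·71/697 = 30.1521
Stratum 2 (40–59): n = 516; a·d/n = 51·208/516 = 20.5581; b·c/n = 129·128/516 = 32.0000
Stratum 3 (≥ 60): n = 201; a·d/n = 17·87/201 = 7.3582; b·c/n = 53·44/201 = 11.6020
OR_MH = (7.2080 + 20.5581 + 7.3582) / (30.1521 + 32.0000 + 11.6020) = 35.1244 / 73.7541 = 0.47624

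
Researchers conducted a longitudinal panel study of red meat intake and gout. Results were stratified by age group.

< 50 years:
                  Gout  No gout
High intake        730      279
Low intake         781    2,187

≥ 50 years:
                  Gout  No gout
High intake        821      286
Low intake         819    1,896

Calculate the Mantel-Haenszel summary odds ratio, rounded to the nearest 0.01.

OR_MH = Σ(aᵢdᵢ/nᵢ) / Σ(bᵢcᵢ/nᵢ), where nᵢ is the stratum total.
Stratum 1 (< 50 years): n = 3977; a·d/n = 730·2187/3977 = 401.4358; b·c/n = 279·781/3977 = 54.7898
Stratum 2 (≥ 50 years): n = 3822; a·d/n = 821·1896/3822 = 407.2779; b·c/n = 286·819/3822 = 61.2857
OR_MH = (401.4358 + 407.2779) / (54.7898 + 61.2857) = 808.7136 / 116.0755 = 6.96713

6.97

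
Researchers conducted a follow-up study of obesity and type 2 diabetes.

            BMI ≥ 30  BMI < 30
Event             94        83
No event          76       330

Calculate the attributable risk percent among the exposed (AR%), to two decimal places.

Reading the table with exposure as columns: a = 94 (BMI ≥ 30, case), b = 76 (BMI ≥ 30, non-case), c = 83 (BMI < 30, case), d = 330.
Risk in exposed = 94/170 = 0.55294; risk in unexposed = 83/413 = 0.20097.
RR = 0.55294/0.20097 = 2.75138
AR% = (RR − 1)/RR × 100 = (2.75138 − 1)/2.75138 × 100 = 63.6546%

63.65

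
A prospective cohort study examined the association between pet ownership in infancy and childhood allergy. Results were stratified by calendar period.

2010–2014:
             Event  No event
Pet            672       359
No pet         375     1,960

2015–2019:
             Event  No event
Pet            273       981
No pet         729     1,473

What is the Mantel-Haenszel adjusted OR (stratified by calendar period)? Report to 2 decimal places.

2.06

OR_MH = Σ(aᵢdᵢ/nᵢ) / Σ(bᵢcᵢ/nᵢ), where nᵢ is the stratum total.
Stratum 1 (2010–2014): n = 3366; a·d/n = 672·1960/3366 = 391.3012; b·c/n = 359·375/3366 = 39.9955
Stratum 2 (2015–2019): n = 3456; a·d/n = 273·1473/3456 = 116.3568; b·c/n = 981·729/3456 = 206.9297
OR_MH = (391.3012 + 116.3568) / (39.9955 + 206.9297) = 507.6580 / 246.9252 = 2.05592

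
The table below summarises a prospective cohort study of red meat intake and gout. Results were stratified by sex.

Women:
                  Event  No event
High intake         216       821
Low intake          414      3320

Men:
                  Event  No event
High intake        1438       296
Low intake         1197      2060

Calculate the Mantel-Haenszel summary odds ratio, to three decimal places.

5.230

OR_MH = Σ(aᵢdᵢ/nᵢ) / Σ(bᵢcᵢ/nᵢ), where nᵢ is the stratum total.
Stratum 1 (Women): n = 4771; a·d/n = 216·3320/4771 = 150.3081; b·c/n = 821·414/4771 = 71.2417
Stratum 2 (Men): n = 4991; a·d/n = 1438·2060/4991 = 593.5243; b·c/n = 296·1197/4991 = 70.9902
OR_MH = (150.3081 + 593.5243) / (71.2417 + 70.9902) = 743.8325 / 142.2319 = 5.22972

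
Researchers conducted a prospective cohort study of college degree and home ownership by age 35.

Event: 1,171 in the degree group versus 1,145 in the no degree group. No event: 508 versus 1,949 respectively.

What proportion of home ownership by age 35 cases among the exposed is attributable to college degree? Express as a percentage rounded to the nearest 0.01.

From the description: a = 1171, b = 508, c = 1145, d = 1949.
Risk in exposed = 1171/1679 = 0.69744; risk in unexposed = 1145/3094 = 0.37007.
RR = 0.69744/0.37007 = 1.88461
AR% = (RR − 1)/RR × 100 = (1.88461 − 1)/1.88461 × 100 = 46.9386%

46.94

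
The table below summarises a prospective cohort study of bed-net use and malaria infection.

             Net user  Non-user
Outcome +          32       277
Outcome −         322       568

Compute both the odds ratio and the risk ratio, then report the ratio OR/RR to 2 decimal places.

0.74

Reading the table with exposure as columns: a = 32 (Net user, case), b = 322 (Net user, non-case), c = 277 (Non-user, case), d = 568.
OR = (32·568)/(322·277) = 18176/89194 = 0.20378
Risk in exposed = 32/354 = 0.09040; risk in unexposed = 277/845 = 0.32781; RR = 0.27576
OR/RR = 0.20378 / 0.27576 = 0.73899
The outcome is not rare, so the OR lies further from 1 than the RR.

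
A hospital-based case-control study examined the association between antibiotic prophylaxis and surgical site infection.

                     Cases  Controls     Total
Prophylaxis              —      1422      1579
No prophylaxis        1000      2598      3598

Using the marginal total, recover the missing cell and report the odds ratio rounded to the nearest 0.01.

0.29

The missing cell is in the exposed row: 1579 − 1422 = 157.
So a = 157, b = 1422, c = 1000, d = 2598.
OR = (a·d)/(b·c) = (157 × 2598) / (1422 × 1000) = 407886 / 1422000 = 0.28684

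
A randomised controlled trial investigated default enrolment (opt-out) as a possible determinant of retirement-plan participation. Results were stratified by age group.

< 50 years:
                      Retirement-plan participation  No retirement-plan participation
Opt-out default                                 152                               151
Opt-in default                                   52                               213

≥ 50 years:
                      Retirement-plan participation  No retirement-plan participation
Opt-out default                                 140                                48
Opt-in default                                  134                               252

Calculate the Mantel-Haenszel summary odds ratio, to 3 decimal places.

OR_MH = Σ(aᵢdᵢ/nᵢ) / Σ(bᵢcᵢ/nᵢ), where nᵢ is the stratum total.
Stratum 1 (< 50 years): n = 568; a·d/n = 152·213/568 = 57.0000; b·c/n = 151·52/568 = 13.8239
Stratum 2 (≥ 50 years): n = 574; a·d/n = 140·252/574 = 61.4634; b·c/n = 48·134/574 = 11.2056
OR_MH = (57.0000 + 61.4634) / (13.8239 + 11.2056) = 118.4634 / 25.0295 = 4.73295

4.733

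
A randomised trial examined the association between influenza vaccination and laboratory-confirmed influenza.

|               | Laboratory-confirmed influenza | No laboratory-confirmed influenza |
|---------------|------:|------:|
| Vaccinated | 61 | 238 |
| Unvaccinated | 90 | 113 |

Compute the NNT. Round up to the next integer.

5

Risk in treated group = 61/299 = 0.20401; risk in control = 90/203 = 0.44335.
Absolute risk reduction = 0.44335 − 0.20401 = 0.23934
NNT = 1 / ARR = 1 / 0.23934 = 4.178 → round up → 5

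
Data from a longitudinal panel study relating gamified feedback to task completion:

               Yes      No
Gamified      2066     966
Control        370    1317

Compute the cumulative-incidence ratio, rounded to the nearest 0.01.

Cells: a = 2066, b = 966, c = 370, d = 1317.
Risk in exposed = 2066/3032 = 0.68140; risk in unexposed = 370/1687 = 0.21932.
RR = 0.68140 / 0.21932 = 3.10681
The risk among the exposed is 3.11 times that among the unexposed.

3.11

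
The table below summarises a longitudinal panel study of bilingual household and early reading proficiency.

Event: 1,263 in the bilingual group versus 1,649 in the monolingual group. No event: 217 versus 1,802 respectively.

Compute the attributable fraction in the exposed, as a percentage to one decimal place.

From the description: a = 1263, b = 217, c = 1649, d = 1802.
Risk in exposed = 1263/1480 = 0.85338; risk in unexposed = 1649/3451 = 0.47783.
RR = 0.85338/0.47783 = 1.78594
AR% = (RR − 1)/RR × 100 = (1.78594 − 1)/1.78594 × 100 = 44.0070%

44.0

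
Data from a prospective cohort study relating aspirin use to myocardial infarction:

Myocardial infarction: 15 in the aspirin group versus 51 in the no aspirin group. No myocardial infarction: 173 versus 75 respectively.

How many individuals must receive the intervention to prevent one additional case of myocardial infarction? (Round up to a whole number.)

4

Risk in treated group = 15/188 = 0.07979; risk in control = 51/126 = 0.40476.
Absolute risk reduction = 0.40476 − 0.07979 = 0.32497
NNT = 1 / ARR = 1 / 0.32497 = 3.077 → round up → 4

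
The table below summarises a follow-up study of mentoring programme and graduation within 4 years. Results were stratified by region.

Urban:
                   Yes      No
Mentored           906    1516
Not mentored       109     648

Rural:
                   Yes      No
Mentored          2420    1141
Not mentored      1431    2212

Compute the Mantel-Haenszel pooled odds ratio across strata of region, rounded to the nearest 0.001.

3.330

OR_MH = Σ(aᵢdᵢ/nᵢ) / Σ(bᵢcᵢ/nᵢ), where nᵢ is the stratum total.
Stratum 1 (Urban): n = 3179; a·d/n = 906·648/3179 = 184.6769; b·c/n = 1516·109/3179 = 51.9799
Stratum 2 (Rural): n = 7204; a·d/n = 2420·2212/7204 = 743.0650; b·c/n = 1141·1431/7204 = 226.6478
OR_MH = (184.6769 + 743.0650) / (51.9799 + 226.6478) = 927.7419 / 278.6277 = 3.32968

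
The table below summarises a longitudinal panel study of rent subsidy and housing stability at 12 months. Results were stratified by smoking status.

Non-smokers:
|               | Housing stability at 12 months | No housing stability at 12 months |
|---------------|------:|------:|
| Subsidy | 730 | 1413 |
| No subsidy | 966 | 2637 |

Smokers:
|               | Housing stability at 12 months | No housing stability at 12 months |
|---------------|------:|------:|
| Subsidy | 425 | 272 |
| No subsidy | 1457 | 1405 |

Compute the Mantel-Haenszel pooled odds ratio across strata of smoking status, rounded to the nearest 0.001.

OR_MH = Σ(aᵢdᵢ/nᵢ) / Σ(bᵢcᵢ/nᵢ), where nᵢ is the stratum total.
Stratum 1 (Non-smokers): n = 5746; a·d/n = 730·2637/5746 = 335.0174; b·c/n = 1413·966/5746 = 237.5493
Stratum 2 (Smokers): n = 3559; a·d/n = 425·1405/3559 = 167.7789; b·c/n = 272·1457/3559 = 111.3526
OR_MH = (335.0174 + 167.7789) / (237.5493 + 111.3526) = 502.7963 / 348.9019 = 1.44108

1.441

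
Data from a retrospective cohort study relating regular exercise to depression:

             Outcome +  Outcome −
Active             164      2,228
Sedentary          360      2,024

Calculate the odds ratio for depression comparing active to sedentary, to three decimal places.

Cells: a = 164, b = 2228, c = 360, d = 2024.
OR = (a·d)/(b·c) = (164 × 2024) / (2228 × 360) = 331936 / 802080 = 0.41384
Exposure is associated with lower odds of depression (OR = 0.41 < 1).

0.414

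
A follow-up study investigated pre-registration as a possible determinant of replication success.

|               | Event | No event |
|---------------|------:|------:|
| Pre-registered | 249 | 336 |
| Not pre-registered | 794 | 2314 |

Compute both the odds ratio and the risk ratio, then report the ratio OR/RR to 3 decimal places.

Cells: a = 249, b = 336, c = 794, d = 2314.
OR = (249·2314)/(336·794) = 576186/266784 = 2.15975
Risk in exposed = 249/585 = 0.42564; risk in unexposed = 794/3108 = 0.25547; RR = 1.66611
OR/RR = 2.15975 / 1.66611 = 1.29628
The outcome is not rare, so the OR lies further from 1 than the RR.

1.296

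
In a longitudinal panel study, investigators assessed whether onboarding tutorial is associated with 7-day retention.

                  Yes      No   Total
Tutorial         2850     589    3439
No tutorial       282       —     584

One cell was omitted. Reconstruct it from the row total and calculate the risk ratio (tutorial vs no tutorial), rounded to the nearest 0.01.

The missing cell is in the unexposed row: 584 − 282 = 302.
So a = 2850, b = 589, c = 282, d = 302.
RR = [a/(a+b)] / [c/(c+d)] = (2850/3439) / (282/584) = 0.82873/0.48288 = 1.71623

1.72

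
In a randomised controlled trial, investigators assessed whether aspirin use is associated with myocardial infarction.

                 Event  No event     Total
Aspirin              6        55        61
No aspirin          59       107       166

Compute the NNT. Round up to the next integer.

4

Risk in treated group = 6/61 = 0.09836; risk in control = 59/166 = 0.35542.
Absolute risk reduction = 0.35542 − 0.09836 = 0.25706
NNT = 1 / ARR = 1 / 0.25706 = 3.890 → round up → 4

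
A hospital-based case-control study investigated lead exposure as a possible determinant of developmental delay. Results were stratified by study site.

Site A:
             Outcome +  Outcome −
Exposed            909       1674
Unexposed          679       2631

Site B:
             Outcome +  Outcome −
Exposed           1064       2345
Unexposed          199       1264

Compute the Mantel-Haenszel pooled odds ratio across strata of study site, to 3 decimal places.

2.362

OR_MH = Σ(aᵢdᵢ/nᵢ) / Σ(bᵢcᵢ/nᵢ), where nᵢ is the stratum total.
Stratum 1 (Site A): n = 5893; a·d/n = 909·2631/5893 = 405.8339; b·c/n = 1674·679/5893 = 192.8807
Stratum 2 (Site B): n = 4872; a·d/n = 1064·1264/4872 = 276.0460; b·c/n = 2345·199/4872 = 95.7830
OR_MH = (405.8339 + 276.0460) / (192.8807 + 95.7830) = 681.8798 / 288.6638 = 2.36219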